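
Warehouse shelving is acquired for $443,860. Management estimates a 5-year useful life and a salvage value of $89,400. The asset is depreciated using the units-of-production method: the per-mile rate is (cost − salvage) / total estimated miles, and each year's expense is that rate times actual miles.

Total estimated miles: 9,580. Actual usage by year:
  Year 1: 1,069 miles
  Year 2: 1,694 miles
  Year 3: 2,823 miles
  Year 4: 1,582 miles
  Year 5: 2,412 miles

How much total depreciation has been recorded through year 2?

$102,231

Depreciable base = $443,860 − $89,400 = $354,460.
Rate = $354,460 / 9,580 miles = $37 per mile.
Year 1: 1,069 × $37 = $39,553. Book value $404,307.
Year 2: 1,694 × $37 = $62,678. Book value $341,629.
Accumulated through year 2 = $443,860 − $341,629 = $102,231.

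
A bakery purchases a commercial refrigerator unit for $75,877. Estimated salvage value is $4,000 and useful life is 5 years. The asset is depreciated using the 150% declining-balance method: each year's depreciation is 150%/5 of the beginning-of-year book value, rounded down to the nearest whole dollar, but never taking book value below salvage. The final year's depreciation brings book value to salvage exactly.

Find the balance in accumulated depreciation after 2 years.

$38,697

Depreciable base = $75,877 − $4,000 = $71,877.
Year 1: ⌊$75,877 × 150%/5⌋ = $22,763. Book value $53,114.
Year 2: ⌊$53,114 × 150%/5⌋ = $15,934. Book value $37,180.
Accumulated through year 2 = $75,877 − $37,180 = $38,697.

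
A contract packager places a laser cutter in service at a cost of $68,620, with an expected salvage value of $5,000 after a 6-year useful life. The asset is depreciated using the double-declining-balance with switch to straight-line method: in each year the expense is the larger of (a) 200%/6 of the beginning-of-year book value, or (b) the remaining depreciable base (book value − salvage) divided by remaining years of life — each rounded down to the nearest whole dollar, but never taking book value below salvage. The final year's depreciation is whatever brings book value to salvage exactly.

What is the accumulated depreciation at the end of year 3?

$48,288

Depreciable base = $68,620 − $5,000 = $63,620.
Year 1: DB = ⌊$68,620 × 200%/6⌋ = $22,873; SL = ⌊$63,620/6⌋ = $10,603 → take DB $22,873. Book value $45,747.
Year 2: DB = ⌊$45,747 × 200%/6⌋ = $15,249; SL = ⌊$40,747/5⌋ = $8,149 → take DB $15,249. Book value $30,498.
Year 3: DB = ⌊$30,498 × 200%/6⌋ = $10,166; SL = ⌊$25,498/4⌋ = $6,374 → take DB $10,166. Book value $20,332.
Accumulated through year 3 = $68,620 − $20,332 = $48,288.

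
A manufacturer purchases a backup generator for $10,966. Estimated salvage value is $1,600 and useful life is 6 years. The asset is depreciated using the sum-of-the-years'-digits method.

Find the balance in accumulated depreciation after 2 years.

$4,906

Depreciable base = $10,966 − $1,600 = $9,366.
Sum of the years' digits = 6+5+4+3+2+1 = 21.
Year 1: $9,366 × 6/21 = $2,676. Book value $8,290.
Year 2: $9,366 × 5/21 = $2,230. Book value $6,060.
Accumulated through year 2 = $10,966 − $6,060 = $4,906.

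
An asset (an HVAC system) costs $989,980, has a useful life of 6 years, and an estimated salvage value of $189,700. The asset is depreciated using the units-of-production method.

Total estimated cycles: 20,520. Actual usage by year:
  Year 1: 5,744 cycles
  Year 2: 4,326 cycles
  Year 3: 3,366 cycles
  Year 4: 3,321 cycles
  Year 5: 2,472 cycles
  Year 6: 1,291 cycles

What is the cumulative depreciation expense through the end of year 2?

$392,730

Depreciable base = $989,980 − $189,700 = $800,280.
Rate = $800,280 / 20,520 cycles = $39 per cycle.
Year 1: 5,744 × $39 = $224,016. Book value $765,964.
Year 2: 4,326 × $39 = $168,714. Book value $597,250.
Accumulated through year 2 = $989,980 − $597,250 = $392,730.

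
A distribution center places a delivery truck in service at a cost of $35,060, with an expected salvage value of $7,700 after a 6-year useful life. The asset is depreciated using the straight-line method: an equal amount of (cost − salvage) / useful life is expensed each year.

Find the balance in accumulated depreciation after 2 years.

Depreciable base = $35,060 − $7,700 = $27,360.
Annual expense = $27,360 / 6 = $4,560.
End of year 1: book value $30,500.
End of year 2: book value $25,940.
Accumulated through year 2 = $35,060 − $25,940 = $9,120.

$9,120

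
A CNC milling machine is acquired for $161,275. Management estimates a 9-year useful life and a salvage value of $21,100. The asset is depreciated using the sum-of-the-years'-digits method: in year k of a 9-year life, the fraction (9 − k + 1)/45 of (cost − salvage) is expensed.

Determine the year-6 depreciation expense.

Depreciable base = $161,275 − $21,100 = $140,175.
Sum of the years' digits = 9+8+7+6+5+4+3+2+1 = 45.
Year 1: $140,175 × 9/45 = $28,035. Book value $133,240.
Year 2: $140,175 × 8/45 = $24,920. Book value $108,320.
Year 3: $140,175 × 7/45 = $21,805. Book value $86,515.
Year 4: $140,175 × 6/45 = $18,690. Book value $67,825.
Year 5: $140,175 × 5/45 = $15,575. Book value $52,250.
Year 6: $140,175 × 4/45 = $12,460. Book value $39,790.

$12,460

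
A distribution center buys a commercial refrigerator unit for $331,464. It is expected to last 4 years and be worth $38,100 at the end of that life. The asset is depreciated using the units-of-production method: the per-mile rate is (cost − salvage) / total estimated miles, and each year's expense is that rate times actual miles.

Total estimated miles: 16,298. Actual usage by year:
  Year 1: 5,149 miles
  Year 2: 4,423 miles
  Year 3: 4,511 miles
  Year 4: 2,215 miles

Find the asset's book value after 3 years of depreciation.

Depreciable base = $331,464 − $38,100 = $293,364.
Rate = $293,364 / 16,298 miles = $18 per mile.
Year 1: 5,149 × $18 = $92,682. Book value $238,782.
Year 2: 4,423 × $18 = $79,614. Book value $159,168.
Year 3: 4,511 × $18 = $81,198. Book value $77,970.

$77,970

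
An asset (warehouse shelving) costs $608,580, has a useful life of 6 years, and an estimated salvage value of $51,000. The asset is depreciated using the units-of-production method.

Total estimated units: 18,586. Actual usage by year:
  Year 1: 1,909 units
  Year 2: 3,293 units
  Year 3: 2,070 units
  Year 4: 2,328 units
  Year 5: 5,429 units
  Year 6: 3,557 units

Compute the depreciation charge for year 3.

$62,100

Depreciable base = $608,580 − $51,000 = $557,580.
Rate = $557,580 / 18,586 units = $30 per unit.
Year 1: 1,909 × $30 = $57,270. Book value $551,310.
Year 2: 3,293 × $30 = $98,790. Book value $452,520.
Year 3: 2,070 × $30 = $62,100. Book value $390,420.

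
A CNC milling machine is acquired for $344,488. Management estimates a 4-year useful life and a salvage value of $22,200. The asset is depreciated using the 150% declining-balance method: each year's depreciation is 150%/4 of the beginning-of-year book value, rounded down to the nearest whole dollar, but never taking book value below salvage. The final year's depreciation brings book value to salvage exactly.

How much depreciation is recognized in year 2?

$80,739

Depreciable base = $344,488 − $22,200 = $322,288.
Year 1: ⌊$344,488 × 150%/4⌋ = $129,183. Book value $215,305.
Year 2: ⌊$215,305 × 150%/4⌋ = $80,739. Book value $134,566.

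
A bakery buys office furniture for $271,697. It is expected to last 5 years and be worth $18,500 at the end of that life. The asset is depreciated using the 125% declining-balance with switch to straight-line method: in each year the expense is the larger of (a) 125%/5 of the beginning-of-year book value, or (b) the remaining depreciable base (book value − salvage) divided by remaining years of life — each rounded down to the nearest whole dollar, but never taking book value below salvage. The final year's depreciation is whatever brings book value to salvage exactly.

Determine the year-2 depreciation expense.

Depreciable base = $271,697 − $18,500 = $253,197.
Year 1: DB = ⌊$271,697 × 125%/5⌋ = $67,924; SL = ⌊$253,197/5⌋ = $50,639 → take DB $67,924. Book value $203,773.
Year 2: DB = ⌊$203,773 × 125%/5⌋ = $50,943; SL = ⌊$185,273/4⌋ = $46,318 → take DB $50,943. Book value $152,830.

$50,943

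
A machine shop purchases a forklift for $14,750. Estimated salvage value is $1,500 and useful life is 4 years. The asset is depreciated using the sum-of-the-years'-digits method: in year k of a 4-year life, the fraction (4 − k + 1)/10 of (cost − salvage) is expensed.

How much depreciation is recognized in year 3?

$2,650

Depreciable base = $14,750 − $1,500 = $13,250.
Sum of the years' digits = 4+3+2+1 = 10.
Year 1: $13,250 × 4/10 = $5,300. Book value $9,450.
Year 2: $13,250 × 3/10 = $3,975. Book value $5,475.
Year 3: $13,250 × 2/10 = $2,650. Book value $2,825.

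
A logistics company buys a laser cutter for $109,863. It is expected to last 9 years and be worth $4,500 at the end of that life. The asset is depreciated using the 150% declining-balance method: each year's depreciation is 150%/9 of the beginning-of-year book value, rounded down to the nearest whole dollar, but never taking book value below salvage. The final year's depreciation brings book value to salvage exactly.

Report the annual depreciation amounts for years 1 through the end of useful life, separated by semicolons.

$18,310; $15,258; $12,715; $10,596; $8,830; $7,359; $6,132; $5,110; $21,053

Depreciable base = $109,863 − $4,500 = $105,363.
Year 1: ⌊$109,863 × 150%/9⌋ = $18,310. Book value $91,553.
Year 2: ⌊$91,553 × 150%/9⌋ = $15,258. Book value $76,295.
Year 3: ⌊$76,295 × 150%/9⌋ = $12,715. Book value $63,580.
Year 4: ⌊$63,580 × 150%/9⌋ = $10,596. Book value $52,984.
Year 5: ⌊$52,984 × 150%/9⌋ = $8,830. Book value $44,154.
Year 6: ⌊$44,154 × 150%/9⌋ = $7,359. Book value $36,795.
Year 7: ⌊$36,795 × 150%/9⌋ = $6,132. Book value $30,663.
Year 8: ⌊$30,663 × 150%/9⌋ = $5,110. Book value $25,553.
Year 9 (final): $25,553 − $4,500 = $21,053. Book value $4,500.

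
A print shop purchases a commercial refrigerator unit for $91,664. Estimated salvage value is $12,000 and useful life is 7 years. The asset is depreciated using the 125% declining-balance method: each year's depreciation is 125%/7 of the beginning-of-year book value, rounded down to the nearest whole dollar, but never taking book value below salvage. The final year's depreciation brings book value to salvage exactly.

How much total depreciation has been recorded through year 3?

$40,857

Depreciable base = $91,664 − $12,000 = $79,664.
Year 1: ⌊$91,664 × 125%/7⌋ = $16,368. Book value $75,296.
Year 2: ⌊$75,296 × 125%/7⌋ = $13,445. Book value $61,851.
Year 3: ⌊$61,851 × 125%/7⌋ = $11,044. Book value $50,807.
Accumulated through year 3 = $91,664 − $50,807 = $40,857.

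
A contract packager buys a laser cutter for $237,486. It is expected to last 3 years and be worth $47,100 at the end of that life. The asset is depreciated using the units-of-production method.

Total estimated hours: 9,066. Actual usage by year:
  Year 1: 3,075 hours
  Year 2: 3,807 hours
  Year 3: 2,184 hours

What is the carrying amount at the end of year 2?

$92,964

Depreciable base = $237,486 − $47,100 = $190,386.
Rate = $190,386 / 9,066 hours = $21 per hour.
Year 1: 3,075 × $21 = $64,575. Book value $172,911.
Year 2: 3,807 × $21 = $79,947. Book value $92,964.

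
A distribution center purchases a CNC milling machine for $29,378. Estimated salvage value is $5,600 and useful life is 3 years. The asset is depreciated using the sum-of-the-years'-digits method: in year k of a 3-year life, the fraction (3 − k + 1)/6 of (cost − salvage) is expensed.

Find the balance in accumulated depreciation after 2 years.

$19,815

Depreciable base = $29,378 − $5,600 = $23,778.
Sum of the years' digits = 3+2+1 = 6.
Year 1: $23,778 × 3/6 = $11,889. Book value $17,489.
Year 2: $23,778 × 2/6 = $7,926. Book value $9,563.
Accumulated through year 2 = $29,378 − $9,563 = $19,815.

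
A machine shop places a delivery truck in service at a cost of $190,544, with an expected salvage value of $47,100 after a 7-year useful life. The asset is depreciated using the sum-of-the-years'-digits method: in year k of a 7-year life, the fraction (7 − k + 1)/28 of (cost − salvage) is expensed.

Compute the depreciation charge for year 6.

Depreciable base = $190,544 − $47,100 = $143,444.
Sum of the years' digits = 7+6+5+4+3+2+1 = 28.
Year 1: $143,444 × 7/28 = $35,861. Book value $154,683.
Year 2: $143,444 × 6/28 = $30,738. Book value $123,945.
Year 3: $143,444 × 5/28 = $25,615. Book value $98,330.
Year 4: $143,444 × 4/28 = $20,492. Book value $77,838.
Year 5: $143,444 × 3/28 = $15,369. Book value $62,469.
Year 6: $143,444 × 2/28 = $10,246. Book value $52,223.

$10,246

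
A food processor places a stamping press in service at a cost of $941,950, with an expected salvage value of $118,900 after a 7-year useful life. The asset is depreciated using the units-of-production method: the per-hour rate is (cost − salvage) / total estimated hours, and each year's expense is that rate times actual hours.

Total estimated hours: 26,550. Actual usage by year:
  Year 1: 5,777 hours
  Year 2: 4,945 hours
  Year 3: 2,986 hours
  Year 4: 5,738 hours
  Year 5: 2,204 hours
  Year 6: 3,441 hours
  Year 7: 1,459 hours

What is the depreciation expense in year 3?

Depreciable base = $941,950 − $118,900 = $823,050.
Rate = $823,050 / 26,550 hours = $31 per hour.
Year 1: 5,777 × $31 = $179,087. Book value $762,863.
Year 2: 4,945 × $31 = $153,295. Book value $609,568.
Year 3: 2,986 × $31 = $92,566. Book value $517,002.

$92,566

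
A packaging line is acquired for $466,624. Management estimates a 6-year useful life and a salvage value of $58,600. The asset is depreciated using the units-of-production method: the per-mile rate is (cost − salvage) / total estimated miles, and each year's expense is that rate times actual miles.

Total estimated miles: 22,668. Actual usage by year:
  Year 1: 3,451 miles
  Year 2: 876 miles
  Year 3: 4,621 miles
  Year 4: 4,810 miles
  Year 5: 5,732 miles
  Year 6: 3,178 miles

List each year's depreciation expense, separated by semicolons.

$62,118; $15,768; $83,178; $86,580; $103,176; $57,204

Depreciable base = $466,624 − $58,600 = $408,024.
Rate = $408,024 / 22,668 miles = $18 per mile.
Year 1: 3,451 × $18 = $62,118. Book value $404,506.
Year 2: 876 × $18 = $15,768. Book value $388,738.
Year 3: 4,621 × $18 = $83,178. Book value $305,560.
Year 4: 4,810 × $18 = $86,580. Book value $218,980.
Year 5: 5,732 × $18 = $103,176. Book value $115,804.
Year 6: 3,178 × $18 = $57,204. Book value $58,600.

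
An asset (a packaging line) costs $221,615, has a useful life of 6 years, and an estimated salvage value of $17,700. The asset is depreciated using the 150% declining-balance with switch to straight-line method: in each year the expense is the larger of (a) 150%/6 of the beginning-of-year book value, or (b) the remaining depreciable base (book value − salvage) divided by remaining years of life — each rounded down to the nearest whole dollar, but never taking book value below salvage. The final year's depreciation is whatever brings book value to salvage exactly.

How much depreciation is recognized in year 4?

Depreciable base = $221,615 − $17,700 = $203,915.
Year 1: DB = ⌊$221,615 × 150%/6⌋ = $55,403; SL = ⌊$203,915/6⌋ = $33,985 → take DB $55,403. Book value $166,212.
Year 2: DB = ⌊$166,212 × 150%/6⌋ = $41,553; SL = ⌊$148,512/5⌋ = $29,702 → take DB $41,553. Book value $124,659.
Year 3: DB = ⌊$124,659 × 150%/6⌋ = $31,164; SL = ⌊$106,959/4⌋ = $26,739 → take DB $31,164. Book value $93,495.
Year 4: DB = ⌊$93,495 × 150%/6⌋ = $23,373; SL = ⌊$75,795/3⌋ = $25,265 → take SL $25,265. Book value $68,230.

$25,265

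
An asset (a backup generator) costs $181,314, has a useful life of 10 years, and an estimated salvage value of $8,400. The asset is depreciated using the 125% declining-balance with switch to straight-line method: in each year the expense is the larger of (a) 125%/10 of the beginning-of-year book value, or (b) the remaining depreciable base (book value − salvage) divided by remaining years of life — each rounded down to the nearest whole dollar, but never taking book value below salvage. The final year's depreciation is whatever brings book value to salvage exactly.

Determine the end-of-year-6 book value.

Depreciable base = $181,314 − $8,400 = $172,914.
Year 1: DB = ⌊$181,314 × 125%/10⌋ = $22,664; SL = ⌊$172,914/10⌋ = $17,291 → take DB $22,664. Book value $158,650.
Year 2: DB = ⌊$158,650 × 125%/10⌋ = $19,831; SL = ⌊$150,250/9⌋ = $16,694 → take DB $19,831. Book value $138,819.
Year 3: DB = ⌊$138,819 × 125%/10⌋ = $17,352; SL = ⌊$130,419/8⌋ = $16,302 → take DB $17,352. Book value $121,467.
Year 4: DB = ⌊$121,467 × 125%/10⌋ = $15,183; SL = ⌊$113,067/7⌋ = $16,152 → take SL $16,152. Book value $105,315.
Year 5: DB = ⌊$105,315 × 125%/10⌋ = $13,164; SL = ⌊$96,915/6⌋ = $16,152 → take SL $16,152. Book value $89,163.
Year 6: DB = ⌊$89,163 × 125%/10⌋ = $11,145; SL = ⌊$80,763/5⌋ = $16,152 → take SL $16,152. Book value $73,011.

$73,011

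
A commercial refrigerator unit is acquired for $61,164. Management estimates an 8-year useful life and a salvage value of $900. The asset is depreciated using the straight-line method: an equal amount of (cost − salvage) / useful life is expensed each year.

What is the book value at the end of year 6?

$15,966

Depreciable base = $61,164 − $900 = $60,264.
Annual expense = $60,264 / 8 = $7,533.
End of year 1: book value $53,631.
End of year 2: book value $46,098.
End of year 3: book value $38,565.
End of year 4: book value $31,032.
End of year 5: book value $23,499.
End of year 6: book value $15,966.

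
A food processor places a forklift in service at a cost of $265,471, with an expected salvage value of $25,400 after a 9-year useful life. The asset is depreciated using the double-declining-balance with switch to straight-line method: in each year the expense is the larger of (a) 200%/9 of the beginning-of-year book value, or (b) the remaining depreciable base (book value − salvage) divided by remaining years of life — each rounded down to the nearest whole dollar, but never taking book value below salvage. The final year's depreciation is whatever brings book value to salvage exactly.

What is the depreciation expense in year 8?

$10,158

Depreciable base = $265,471 − $25,400 = $240,071.
Year 1: DB = ⌊$265,471 × 200%/9⌋ = $58,993; SL = ⌊$240,071/9⌋ = $26,674 → take DB $58,993. Book value $206,478.
Year 2: DB = ⌊$206,478 × 200%/9⌋ = $45,884; SL = ⌊$181,078/8⌋ = $22,634 → take DB $45,884. Book value $160,594.
Year 3: DB = ⌊$160,594 × 200%/9⌋ = $35,687; SL = ⌊$135,194/7⌋ = $19,313 → take DB $35,687. Book value $124,907.
Year 4: DB = ⌊$124,907 × 200%/9⌋ = $27,757; SL = ⌊$99,507/6⌋ = $16,584 → take DB $27,757. Book value $97,150.
Year 5: DB = ⌊$97,150 × 200%/9⌋ = $21,588; SL = ⌊$71,750/5⌋ = $14,350 → take DB $21,588. Book value $75,562.
Year 6: DB = ⌊$75,562 × 200%/9⌋ = $16,791; SL = ⌊$50,162/4⌋ = $12,540 → take DB $16,791. Book value $58,771.
Year 7: DB = ⌊$58,771 × 200%/9⌋ = $13,060; SL = ⌊$33,371/3⌋ = $11,123 → take DB $13,060. Book value $45,711.
Year 8: DB = ⌊$45,711 × 200%/9⌋ = $10,158; SL = ⌊$20,311/2⌋ = $10,155 → take DB $10,158. Book value $35,553.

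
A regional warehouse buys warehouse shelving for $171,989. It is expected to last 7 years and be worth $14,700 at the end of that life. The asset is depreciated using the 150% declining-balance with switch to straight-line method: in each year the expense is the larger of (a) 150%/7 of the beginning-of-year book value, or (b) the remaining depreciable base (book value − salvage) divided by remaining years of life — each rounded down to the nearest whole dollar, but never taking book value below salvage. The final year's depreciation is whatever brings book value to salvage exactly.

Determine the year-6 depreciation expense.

Depreciable base = $171,989 − $14,700 = $157,289.
Year 1: DB = ⌊$171,989 × 150%/7⌋ = $36,854; SL = ⌊$157,289/7⌋ = $22,469 → take DB $36,854. Book value $135,135.
Year 2: DB = ⌊$135,135 × 150%/7⌋ = $28,957; SL = ⌊$120,435/6⌋ = $20,072 → take DB $28,957. Book value $106,178.
Year 3: DB = ⌊$106,178 × 150%/7⌋ = $22,752; SL = ⌊$91,478/5⌋ = $18,295 → take DB $22,752. Book value $83,426.
Year 4: DB = ⌊$83,426 × 150%/7⌋ = $17,877; SL = ⌊$68,726/4⌋ = $17,181 → take DB $17,877. Book value $65,549.
Year 5: DB = ⌊$65,549 × 150%/7⌋ = $14,046; SL = ⌊$50,849/3⌋ = $16,949 → take SL $16,949. Book value $48,600.
Year 6: DB = ⌊$48,600 × 150%/7⌋ = $10,414; SL = ⌊$33,900/2⌋ = $16,950 → take SL $16,950. Book value $31,650.

$16,950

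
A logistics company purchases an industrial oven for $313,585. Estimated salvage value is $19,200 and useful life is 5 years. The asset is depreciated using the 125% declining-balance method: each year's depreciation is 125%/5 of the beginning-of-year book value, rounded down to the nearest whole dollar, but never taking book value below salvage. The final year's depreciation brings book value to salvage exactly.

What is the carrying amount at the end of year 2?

Depreciable base = $313,585 − $19,200 = $294,385.
Year 1: ⌊$313,585 × 125%/5⌋ = $78,396. Book value $235,189.
Year 2: ⌊$235,189 × 125%/5⌋ = $58,797. Book value $176,392.

$176,392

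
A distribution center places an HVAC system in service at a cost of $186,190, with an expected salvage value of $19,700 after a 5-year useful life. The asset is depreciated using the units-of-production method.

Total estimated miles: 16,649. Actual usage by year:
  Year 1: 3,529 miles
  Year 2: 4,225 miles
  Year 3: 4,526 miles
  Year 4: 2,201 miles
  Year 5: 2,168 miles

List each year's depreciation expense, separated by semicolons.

Depreciable base = $186,190 − $19,700 = $166,490.
Rate = $166,490 / 16,649 miles = $10 per mile.
Year 1: 3,529 × $10 = $35,290. Book value $150,900.
Year 2: 4,225 × $10 = $42,250. Book value $108,650.
Year 3: 4,526 × $10 = $45,260. Book value $63,390.
Year 4: 2,201 × $10 = $22,010. Book value $41,380.
Year 5: 2,168 × $10 = $21,680. Book value $19,700.

$35,290; $42,250; $45,260; $22,010; $21,680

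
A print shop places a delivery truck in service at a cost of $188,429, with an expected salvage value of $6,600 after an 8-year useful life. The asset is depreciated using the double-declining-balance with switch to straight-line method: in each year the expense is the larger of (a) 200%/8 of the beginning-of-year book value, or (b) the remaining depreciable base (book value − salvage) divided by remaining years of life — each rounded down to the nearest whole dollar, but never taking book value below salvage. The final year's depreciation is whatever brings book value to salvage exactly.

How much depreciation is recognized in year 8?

$12,706

Depreciable base = $188,429 − $6,600 = $181,829.
Year 1: DB = ⌊$188,429 × 200%/8⌋ = $47,107; SL = ⌊$181,829/8⌋ = $22,728 → take DB $47,107. Book value $141,322.
Year 2: DB = ⌊$141,322 × 200%/8⌋ = $35,330; SL = ⌊$134,722/7⌋ = $19,246 → take DB $35,330. Book value $105,992.
Year 3: DB = ⌊$105,992 × 200%/8⌋ = $26,498; SL = ⌊$99,392/6⌋ = $16,565 → take DB $26,498. Book value $79,494.
Year 4: DB = ⌊$79,494 × 200%/8⌋ = $19,873; SL = ⌊$72,894/5⌋ = $14,578 → take DB $19,873. Book value $59,621.
Year 5: DB = ⌊$59,621 × 200%/8⌋ = $14,905; SL = ⌊$53,021/4⌋ = $13,255 → take DB $14,905. Book value $44,716.
Year 6: DB = ⌊$44,716 × 200%/8⌋ = $11,179; SL = ⌊$38,116/3⌋ = $12,705 → take SL $12,705. Book value $32,011.
Year 7: DB = ⌊$32,011 × 200%/8⌋ = $8,002; SL = ⌊$25,411/2⌋ = $12,705 → take SL $12,705. Book value $19,306.
Year 8 (final): $19,306 − $6,600 = $12,706. Book value $6,600.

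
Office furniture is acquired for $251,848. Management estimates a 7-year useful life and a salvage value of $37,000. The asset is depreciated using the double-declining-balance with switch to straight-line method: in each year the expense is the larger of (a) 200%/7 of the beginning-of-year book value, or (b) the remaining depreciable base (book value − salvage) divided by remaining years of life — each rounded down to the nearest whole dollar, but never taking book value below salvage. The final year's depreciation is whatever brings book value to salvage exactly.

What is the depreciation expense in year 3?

Depreciable base = $251,848 − $37,000 = $214,848.
Year 1: DB = ⌊$251,848 × 200%/7⌋ = $71,956; SL = ⌊$214,848/7⌋ = $30,692 → take DB $71,956. Book value $179,892.
Year 2: DB = ⌊$179,892 × 200%/7⌋ = $51,397; SL = ⌊$142,892/6⌋ = $23,815 → take DB $51,397. Book value $128,495.
Year 3: DB = ⌊$128,495 × 200%/7⌋ = $36,712; SL = ⌊$91,495/5⌋ = $18,299 → take DB $36,712. Book value $91,783.

$36,712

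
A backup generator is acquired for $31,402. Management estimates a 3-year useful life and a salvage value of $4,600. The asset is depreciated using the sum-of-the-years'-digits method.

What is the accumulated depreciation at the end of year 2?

$22,335

Depreciable base = $31,402 − $4,600 = $26,802.
Sum of the years' digits = 3+2+1 = 6.
Year 1: $26,802 × 3/6 = $13,401. Book value $18,001.
Year 2: $26,802 × 2/6 = $8,934. Book value $9,067.
Accumulated through year 2 = $31,402 − $9,067 = $22,335.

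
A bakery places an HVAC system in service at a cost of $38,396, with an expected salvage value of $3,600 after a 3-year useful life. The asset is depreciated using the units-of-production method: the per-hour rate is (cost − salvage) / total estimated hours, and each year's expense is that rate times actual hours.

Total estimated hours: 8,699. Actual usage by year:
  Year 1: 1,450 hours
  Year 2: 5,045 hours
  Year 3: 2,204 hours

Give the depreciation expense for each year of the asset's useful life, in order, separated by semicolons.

Depreciable base = $38,396 − $3,600 = $34,796.
Rate = $34,796 / 8,699 hours = $4 per hour.
Year 1: 1,450 × $4 = $5,800. Book value $32,596.
Year 2: 5,045 × $4 = $20,180. Book value $12,416.
Year 3: 2,204 × $4 = $8,816. Book value $3,600.

$5,800; $20,180; $8,816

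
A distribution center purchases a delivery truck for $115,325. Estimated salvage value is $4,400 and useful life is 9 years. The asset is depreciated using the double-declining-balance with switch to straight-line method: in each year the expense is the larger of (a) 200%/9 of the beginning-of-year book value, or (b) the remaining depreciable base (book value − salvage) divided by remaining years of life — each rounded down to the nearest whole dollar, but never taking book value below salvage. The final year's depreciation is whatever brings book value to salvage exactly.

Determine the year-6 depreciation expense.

Depreciable base = $115,325 − $4,400 = $110,925.
Year 1: DB = ⌊$115,325 × 200%/9⌋ = $25,627; SL = ⌊$110,925/9⌋ = $12,325 → take DB $25,627. Book value $89,698.
Year 2: DB = ⌊$89,698 × 200%/9⌋ = $19,932; SL = ⌊$85,298/8⌋ = $10,662 → take DB $19,932. Book value $69,766.
Year 3: DB = ⌊$69,766 × 200%/9⌋ = $15,503; SL = ⌊$65,366/7⌋ = $9,338 → take DB $15,503. Book value $54,263.
Year 4: DB = ⌊$54,263 × 200%/9⌋ = $12,058; SL = ⌊$49,863/6⌋ = $8,310 → take DB $12,058. Book value $42,205.
Year 5: DB = ⌊$42,205 × 200%/9⌋ = $9,378; SL = ⌊$37,805/5⌋ = $7,561 → take DB $9,378. Book value $32,827.
Year 6: DB = ⌊$32,827 × 200%/9⌋ = $7,294; SL = ⌊$28,427/4⌋ = $7,106 → take DB $7,294. Book value $25,533.

$7,294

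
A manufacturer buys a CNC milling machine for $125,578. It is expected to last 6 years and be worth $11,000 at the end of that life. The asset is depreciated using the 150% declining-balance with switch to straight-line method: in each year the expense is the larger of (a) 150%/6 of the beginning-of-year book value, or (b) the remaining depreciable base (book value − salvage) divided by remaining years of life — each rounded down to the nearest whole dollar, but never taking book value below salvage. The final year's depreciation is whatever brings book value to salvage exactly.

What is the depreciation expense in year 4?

Depreciable base = $125,578 − $11,000 = $114,578.
Year 1: DB = ⌊$125,578 × 150%/6⌋ = $31,394; SL = ⌊$114,578/6⌋ = $19,096 → take DB $31,394. Book value $94,184.
Year 2: DB = ⌊$94,184 × 150%/6⌋ = $23,546; SL = ⌊$83,184/5⌋ = $16,636 → take DB $23,546. Book value $70,638.
Year 3: DB = ⌊$70,638 × 150%/6⌋ = $17,659; SL = ⌊$59,638/4⌋ = $14,909 → take DB $17,659. Book value $52,979.
Year 4: DB = ⌊$52,979 × 150%/6⌋ = $13,244; SL = ⌊$41,979/3⌋ = $13,993 → take SL $13,993. Book value $38,986.

$13,993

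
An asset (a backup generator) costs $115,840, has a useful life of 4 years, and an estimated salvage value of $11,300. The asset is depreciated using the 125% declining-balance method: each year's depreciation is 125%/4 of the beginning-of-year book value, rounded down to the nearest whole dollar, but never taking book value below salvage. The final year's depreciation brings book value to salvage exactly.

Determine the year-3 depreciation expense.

Depreciable base = $115,840 − $11,300 = $104,540.
Year 1: ⌊$115,840 × 125%/4⌋ = $36,200. Book value $79,640.
Year 2: ⌊$79,640 × 125%/4⌋ = $24,887. Book value $54,753.
Year 3: ⌊$54,753 × 125%/4⌋ = $17,110. Book value $37,643.

$17,110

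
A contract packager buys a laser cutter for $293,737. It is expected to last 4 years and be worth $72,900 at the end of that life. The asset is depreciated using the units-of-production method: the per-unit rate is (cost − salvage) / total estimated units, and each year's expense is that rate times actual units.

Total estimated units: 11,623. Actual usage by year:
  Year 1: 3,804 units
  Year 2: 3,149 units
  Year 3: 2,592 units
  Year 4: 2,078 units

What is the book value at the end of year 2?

Depreciable base = $293,737 − $72,900 = $220,837.
Rate = $220,837 / 11,623 units = $19 per unit.
Year 1: 3,804 × $19 = $72,276. Book value $221,461.
Year 2: 3,149 × $19 = $59,831. Book value $161,630.

$161,630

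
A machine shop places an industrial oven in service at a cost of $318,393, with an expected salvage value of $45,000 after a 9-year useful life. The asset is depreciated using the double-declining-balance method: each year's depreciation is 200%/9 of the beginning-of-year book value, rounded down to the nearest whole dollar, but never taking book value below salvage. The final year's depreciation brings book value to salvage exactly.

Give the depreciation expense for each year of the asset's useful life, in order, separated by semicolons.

$70,754; $55,030; $42,802; $33,290; $25,892; $20,138; $15,663; $9,824; $0

Depreciable base = $318,393 − $45,000 = $273,393.
Year 1: ⌊$318,393 × 200%/9⌋ = $70,754. Book value $247,639.
Year 2: ⌊$247,639 × 200%/9⌋ = $55,030. Book value $192,609.
Year 3: ⌊$192,609 × 200%/9⌋ = $42,802. Book value $149,807.
Year 4: ⌊$149,807 × 200%/9⌋ = $33,290. Book value $116,517.
Year 5: ⌊$116,517 × 200%/9⌋ = $25,892. Book value $90,625.
Year 6: ⌊$90,625 × 200%/9⌋ = $20,138. Book value $70,487.
Year 7: ⌊$70,487 × 200%/9⌋ = $15,663. Book value $54,824.
Year 8: ⌊$54,824 × 200%/9⌋ = $12,183, capped at $9,824. Book value $45,000.
Year 9 (final): $45,000 − $45,000 = $0. Book value $45,000.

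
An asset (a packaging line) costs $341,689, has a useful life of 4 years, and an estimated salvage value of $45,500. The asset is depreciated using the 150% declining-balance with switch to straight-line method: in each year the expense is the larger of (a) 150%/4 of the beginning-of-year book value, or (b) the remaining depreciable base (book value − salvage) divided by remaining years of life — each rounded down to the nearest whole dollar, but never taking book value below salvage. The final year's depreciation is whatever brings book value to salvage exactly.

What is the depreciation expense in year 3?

$50,052

Depreciable base = $341,689 − $45,500 = $296,189.
Year 1: DB = ⌊$341,689 × 150%/4⌋ = $128,133; SL = ⌊$296,189/4⌋ = $74,047 → take DB $128,133. Book value $213,556.
Year 2: DB = ⌊$213,556 × 150%/4⌋ = $80,083; SL = ⌊$168,056/3⌋ = $56,018 → take DB $80,083. Book value $133,473.
Year 3: DB = ⌊$133,473 × 150%/4⌋ = $50,052; SL = ⌊$87,973/2⌋ = $43,986 → take DB $50,052. Book value $83,421.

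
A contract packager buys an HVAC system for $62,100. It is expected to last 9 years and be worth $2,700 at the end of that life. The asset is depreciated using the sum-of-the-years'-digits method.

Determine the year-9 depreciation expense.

$1,320

Depreciable base = $62,100 − $2,700 = $59,400.
Sum of the years' digits = 9+8+7+6+5+4+3+2+1 = 45.
Year 1: $59,400 × 9/45 = $11,880. Book value $50,220.
Year 2: $59,400 × 8/45 = $10,560. Book value $39,660.
Year 3: $59,400 × 7/45 = $9,240. Book value $30,420.
Year 4: $59,400 × 6/45 = $7,920. Book value $22,500.
Year 5: $59,400 × 5/45 = $6,600. Book value $15,900.
Year 6: $59,400 × 4/45 = $5,280. Book value $10,620.
Year 7: $59,400 × 3/45 = $3,960. Book value $6,660.
Year 8: $59,400 × 2/45 = $2,640. Book value $4,020.
Year 9: $59,400 × 1/45 = $1,320. Book value $2,700.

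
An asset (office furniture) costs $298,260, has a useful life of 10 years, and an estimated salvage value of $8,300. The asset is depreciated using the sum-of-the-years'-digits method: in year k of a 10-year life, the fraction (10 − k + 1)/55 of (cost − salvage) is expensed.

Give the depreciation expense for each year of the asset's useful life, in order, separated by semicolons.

$52,720; $47,448; $42,176; $36,904; $31,632; $26,360; $21,088; $15,816; $10,544; $5,272

Depreciable base = $298,260 − $8,300 = $289,960.
Sum of the years' digits = 10+9+8+7+6+5+4+3+2+1 = 55.
Year 1: $289,960 × 10/55 = $52,720. Book value $245,540.
Year 2: $289,960 × 9/55 = $47,448. Book value $198,092.
Year 3: $289,960 × 8/55 = $42,176. Book value $155,916.
Year 4: $289,960 × 7/55 = $36,904. Book value $119,012.
Year 5: $289,960 × 6/55 = $31,632. Book value $87,380.
Year 6: $289,960 × 5/55 = $26,360. Book value $61,020.
Year 7: $289,960 × 4/55 = $21,088. Book value $39,932.
Year 8: $289,960 × 3/55 = $15,816. Book value $24,116.
Year 9: $289,960 × 2/55 = $10,544. Book value $13,572.
Year 10: $289,960 × 1/55 = $5,272. Book value $8,300.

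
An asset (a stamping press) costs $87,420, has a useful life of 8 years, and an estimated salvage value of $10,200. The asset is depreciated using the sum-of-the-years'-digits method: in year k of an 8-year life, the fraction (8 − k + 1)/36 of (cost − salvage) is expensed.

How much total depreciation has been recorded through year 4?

$55,770

Depreciable base = $87,420 − $10,200 = $77,220.
Sum of the years' digits = 8+7+6+5+4+3+2+1 = 36.
Year 1: $77,220 × 8/36 = $17,160. Book value $70,260.
Year 2: $77,220 × 7/36 = $15,015. Book value $55,245.
Year 3: $77,220 × 6/36 = $12,870. Book value $42,375.
Year 4: $77,220 × 5/36 = $10,725. Book value $31,650.
Accumulated through year 4 = $87,420 − $31,650 = $55,770.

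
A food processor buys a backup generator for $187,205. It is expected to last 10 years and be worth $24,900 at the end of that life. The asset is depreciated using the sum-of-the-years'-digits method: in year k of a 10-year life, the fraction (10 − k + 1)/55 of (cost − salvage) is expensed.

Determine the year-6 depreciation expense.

$14,755

Depreciable base = $187,205 − $24,900 = $162,305.
Sum of the years' digits = 10+9+8+7+6+5+4+3+2+1 = 55.
Year 1: $162,305 × 10/55 = $29,510. Book value $157,695.
Year 2: $162,305 × 9/55 = $26,559. Book value $131,136.
Year 3: $162,305 × 8/55 = $23,608. Book value $107,528.
Year 4: $162,305 × 7/55 = $20,657. Book value $86,871.
Year 5: $162,305 × 6/55 = $17,706. Book value $69,165.
Year 6: $162,305 × 5/55 = $14,755. Book value $54,410.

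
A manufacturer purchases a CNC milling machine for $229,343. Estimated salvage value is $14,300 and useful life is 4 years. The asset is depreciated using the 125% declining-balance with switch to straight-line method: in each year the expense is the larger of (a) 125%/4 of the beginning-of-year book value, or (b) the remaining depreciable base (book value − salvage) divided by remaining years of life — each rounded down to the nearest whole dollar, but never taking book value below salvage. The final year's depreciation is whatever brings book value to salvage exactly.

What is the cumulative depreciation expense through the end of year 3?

$167,992

Depreciable base = $229,343 − $14,300 = $215,043.
Year 1: DB = ⌊$229,343 × 125%/4⌋ = $71,669; SL = ⌊$215,043/4⌋ = $53,760 → take DB $71,669. Book value $157,674.
Year 2: DB = ⌊$157,674 × 125%/4⌋ = $49,273; SL = ⌊$143,374/3⌋ = $47,791 → take DB $49,273. Book value $108,401.
Year 3: DB = ⌊$108,401 × 125%/4⌋ = $33,875; SL = ⌊$94,101/2⌋ = $47,050 → take SL $47,050. Book value $61,351.
Accumulated through year 3 = $229,343 − $61,351 = $167,992.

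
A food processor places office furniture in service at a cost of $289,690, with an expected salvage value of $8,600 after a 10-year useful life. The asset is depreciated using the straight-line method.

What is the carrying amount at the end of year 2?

$233,472

Depreciable base = $289,690 − $8,600 = $281,090.
Annual expense = $281,090 / 10 = $28,109.
End of year 1: book value $261,581.
End of year 2: book value $233,472.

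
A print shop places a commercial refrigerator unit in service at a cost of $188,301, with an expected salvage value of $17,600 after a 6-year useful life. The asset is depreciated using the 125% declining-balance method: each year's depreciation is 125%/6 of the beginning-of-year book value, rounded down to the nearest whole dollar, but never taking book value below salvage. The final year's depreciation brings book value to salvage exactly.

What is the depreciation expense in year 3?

Depreciable base = $188,301 − $17,600 = $170,701.
Year 1: ⌊$188,301 × 125%/6⌋ = $39,229. Book value $149,072.
Year 2: ⌊$149,072 × 125%/6⌋ = $31,056. Book value $118,016.
Year 3: ⌊$118,016 × 125%/6⌋ = $24,586. Book value $93,430.

$24,586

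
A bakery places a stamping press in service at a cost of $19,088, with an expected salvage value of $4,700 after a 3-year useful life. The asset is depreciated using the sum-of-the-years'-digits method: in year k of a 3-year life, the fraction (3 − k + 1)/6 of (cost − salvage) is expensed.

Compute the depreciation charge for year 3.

$2,398

Depreciable base = $19,088 − $4,700 = $14,388.
Sum of the years' digits = 3+2+1 = 6.
Year 1: $14,388 × 3/6 = $7,194. Book value $11,894.
Year 2: $14,388 × 2/6 = $4,796. Book value $7,098.
Year 3: $14,388 × 1/6 = $2,398. Book value $4,700.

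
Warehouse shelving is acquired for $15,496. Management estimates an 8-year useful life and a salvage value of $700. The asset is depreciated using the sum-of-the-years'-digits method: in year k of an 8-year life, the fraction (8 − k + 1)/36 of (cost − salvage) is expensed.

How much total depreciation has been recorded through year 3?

$8,631

Depreciable base = $15,496 − $700 = $14,796.
Sum of the years' digits = 8+7+6+5+4+3+2+1 = 36.
Year 1: $14,796 × 8/36 = $3,288. Book value $12,208.
Year 2: $14,796 × 7/36 = $2,877. Book value $9,331.
Year 3: $14,796 × 6/36 = $2,466. Book value $6,865.
Accumulated through year 3 = $15,496 − $6,865 = $8,631.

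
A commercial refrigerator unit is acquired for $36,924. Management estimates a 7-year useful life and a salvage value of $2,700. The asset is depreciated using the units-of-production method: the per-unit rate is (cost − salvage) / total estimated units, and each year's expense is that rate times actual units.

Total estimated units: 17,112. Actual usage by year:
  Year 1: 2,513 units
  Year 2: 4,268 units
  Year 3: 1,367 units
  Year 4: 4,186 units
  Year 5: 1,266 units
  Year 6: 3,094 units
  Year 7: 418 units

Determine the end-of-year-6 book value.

Depreciable base = $36,924 − $2,700 = $34,224.
Rate = $34,224 / 17,112 units = $2 per unit.
Year 1: 2,513 × $2 = $5,026. Book value $31,898.
Year 2: 4,268 × $2 = $8,536. Book value $23,362.
Year 3: 1,367 × $2 = $2,734. Book value $20,628.
Year 4: 4,186 × $2 = $8,372. Book value $12,256.
Year 5: 1,266 × $2 = $2,532. Book value $9,724.
Year 6: 3,094 × $2 = $6,188. Book value $3,536.

$3,536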